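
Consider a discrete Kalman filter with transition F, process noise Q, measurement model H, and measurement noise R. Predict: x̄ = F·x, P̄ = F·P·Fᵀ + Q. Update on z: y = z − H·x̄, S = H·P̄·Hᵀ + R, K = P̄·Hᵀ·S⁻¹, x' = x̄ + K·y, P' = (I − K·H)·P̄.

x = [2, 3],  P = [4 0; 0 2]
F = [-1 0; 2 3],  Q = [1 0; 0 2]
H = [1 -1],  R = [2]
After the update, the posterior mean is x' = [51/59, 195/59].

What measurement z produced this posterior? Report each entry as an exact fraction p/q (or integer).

z = [-2]

x̄ = F·x = [-2, 13]
P̄ = F·P·Fᵀ + Q = [5 -8; -8 36]
S = H·P̄·Hᵀ + R = [59]
K = P̄·Hᵀ·S⁻¹ = [13/59; -44/59]
x' − x̄ = [169/59, -572/59] = K·y
y = (KᵀK)⁻¹·Kᵀ·(x' − x̄) = [13]
z = y + H·x̄ = [13] + [-15] = [-2]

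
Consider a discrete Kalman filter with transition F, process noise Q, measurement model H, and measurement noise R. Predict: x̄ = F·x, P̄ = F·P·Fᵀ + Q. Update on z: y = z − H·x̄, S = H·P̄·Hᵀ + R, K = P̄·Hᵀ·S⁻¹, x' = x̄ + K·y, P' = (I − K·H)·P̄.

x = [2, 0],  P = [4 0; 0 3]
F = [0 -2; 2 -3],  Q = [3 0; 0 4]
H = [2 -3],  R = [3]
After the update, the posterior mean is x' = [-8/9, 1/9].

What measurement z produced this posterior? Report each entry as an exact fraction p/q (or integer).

x̄ = F·x = [0, 4]
P̄ = F·P·Fᵀ + Q = [15 18; 18 47]
S = H·P̄·Hᵀ + R = [270]
K = P̄·Hᵀ·S⁻¹ = [-4/45; -7/18]
x' − x̄ = [-8/9, -35/9] = K·y
y = (KᵀK)⁻¹·Kᵀ·(x' − x̄) = [10]
z = y + H·x̄ = [10] + [-12] = [-2]

z = [-2]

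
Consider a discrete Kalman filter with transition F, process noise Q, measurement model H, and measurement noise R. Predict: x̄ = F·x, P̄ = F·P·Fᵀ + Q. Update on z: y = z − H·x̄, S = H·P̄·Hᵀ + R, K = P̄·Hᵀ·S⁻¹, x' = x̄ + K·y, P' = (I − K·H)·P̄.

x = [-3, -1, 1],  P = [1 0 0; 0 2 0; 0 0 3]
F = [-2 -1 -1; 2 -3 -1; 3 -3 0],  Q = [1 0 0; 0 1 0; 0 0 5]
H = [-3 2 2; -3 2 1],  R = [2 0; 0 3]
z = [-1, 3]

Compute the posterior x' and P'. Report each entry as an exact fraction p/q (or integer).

x' = [109/969, 2137/3876, -314/969]
P' = [5990/969 6890/969 2480/969; 6890/969 35915/3876 1772/969; 2480/969 1772/969 2528/969]

x̄ = F·x = [6, -4, -6]
P̄ = F·P·Fᵀ + Q = [10 5 0; 5 26 24; 0 24 32]
y = z − H·x̄ = [37, 35]
S = H·P̄·Hᵀ + R = [456 342; 342 265]
K = P̄·Hᵀ·S⁻¹ = [385/969 -10/17; 1663/3876 -11/34; 580/969 -8/17]
x' = x̄ + K·y = [109/969, 2137/3876, -314/969]
P' = (I − K·H)·P̄ = [5990/969 6890/969 2480/969; 6890/969 35915/3876 1772/969; 2480/969 1772/969 2528/969]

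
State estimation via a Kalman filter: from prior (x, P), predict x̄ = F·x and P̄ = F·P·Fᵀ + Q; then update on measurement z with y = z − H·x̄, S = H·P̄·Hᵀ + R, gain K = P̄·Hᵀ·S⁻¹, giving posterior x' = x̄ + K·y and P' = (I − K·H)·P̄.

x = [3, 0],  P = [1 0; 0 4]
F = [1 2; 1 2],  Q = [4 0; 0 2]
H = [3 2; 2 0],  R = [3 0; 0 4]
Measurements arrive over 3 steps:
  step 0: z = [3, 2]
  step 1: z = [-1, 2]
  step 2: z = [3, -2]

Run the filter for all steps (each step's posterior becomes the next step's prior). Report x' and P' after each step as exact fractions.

step 0: x̄ = F·x = [3, 3]
step 0: P̄ = F·P·Fᵀ + Q = [21 17; 17 19]
step 0: y = z − H·x̄ = [-12, -4]
step 0: S = H·P̄·Hᵀ + R = [472 194; 194 88]
step 0: K = P̄·Hᵀ·S⁻¹ = [97/975 503/1950; 103/325 -203/650]
step 0: x' = x̄ + K·y = [151/195, 29/65]
step 0: P' = (I − K·H)·P̄ = [503/975 -203/325; -203/325 459/325]
step 1: x̄ = F·x = [5/3, 5/3]
step 1: P̄ = F·P·Fᵀ + Q = [23/3 11/3; 11/3 17/3]
step 1: y = z − H·x̄ = [-28/3, -4/3]
step 1: S = H·P̄·Hᵀ + R = [416/3 182/3; 182/3 104/3]
step 1: K = P̄·Hᵀ·S⁻¹ = [7/65 33/130; 19/65 -3/10]
step 1: x' = x̄ + K·y = [21/65, -43/65]
step 1: P' = (I − K·H)·P̄ = [33/65 -3/5; -3/5 87/65]
step 2: x̄ = F·x = [-1, -1]
step 2: P̄ = F·P·Fᵀ + Q = [97/13 45/13; 45/13 71/13]
step 2: y = z − H·x̄ = [8, 0]
step 2: S = H·P̄·Hᵀ + R = [1736/13 762/13; 762/13 440/13]
step 2: K = P̄·Hᵀ·S⁻¹ = [381/3523 1787/7046; 1025/3523 -2109/7046]
step 2: x' = x̄ + K·y = [-475/3523, 4677/3523]
step 2: P' = (I − K·H)·P̄ = [1787/3523 -2109/3523; -2109/3523 4701/3523]

step 0: x' = [151/195, 29/65], P' = [503/975 -203/325; -203/325 459/325]
step 1: x' = [21/65, -43/65], P' = [33/65 -3/5; -3/5 87/65]
step 2: x' = [-475/3523, 4677/3523], P' = [1787/3523 -2109/3523; -2109/3523 4701/3523]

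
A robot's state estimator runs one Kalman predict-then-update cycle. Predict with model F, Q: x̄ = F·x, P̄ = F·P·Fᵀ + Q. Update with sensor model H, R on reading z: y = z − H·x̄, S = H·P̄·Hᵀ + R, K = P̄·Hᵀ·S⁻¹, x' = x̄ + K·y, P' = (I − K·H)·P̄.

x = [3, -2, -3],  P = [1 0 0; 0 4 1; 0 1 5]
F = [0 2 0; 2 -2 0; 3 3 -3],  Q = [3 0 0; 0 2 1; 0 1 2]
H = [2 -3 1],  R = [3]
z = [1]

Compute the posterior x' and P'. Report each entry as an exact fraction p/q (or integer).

x̄ = F·x = [-4, 10, 12]
P̄ = F·P·Fᵀ + Q = [19 -16 18; -16 22 -11; 18 -11 74]
y = z − H·x̄ = [27]
S = H·P̄·Hᵀ + R = [681]
K = P̄·Hᵀ·S⁻¹ = [104/681; -109/681; 143/681]
x' = x̄ + K·y = [28/227, 1289/227, 4011/227]
P' = (I − K·H)·P̄ = [2123/681 440/681 -2614/681; 440/681 3101/681 8096/681; -2614/681 8096/681 29945/681]

x' = [28/227, 1289/227, 4011/227]
P' = [2123/681 440/681 -2614/681; 440/681 3101/681 8096/681; -2614/681 8096/681 29945/681]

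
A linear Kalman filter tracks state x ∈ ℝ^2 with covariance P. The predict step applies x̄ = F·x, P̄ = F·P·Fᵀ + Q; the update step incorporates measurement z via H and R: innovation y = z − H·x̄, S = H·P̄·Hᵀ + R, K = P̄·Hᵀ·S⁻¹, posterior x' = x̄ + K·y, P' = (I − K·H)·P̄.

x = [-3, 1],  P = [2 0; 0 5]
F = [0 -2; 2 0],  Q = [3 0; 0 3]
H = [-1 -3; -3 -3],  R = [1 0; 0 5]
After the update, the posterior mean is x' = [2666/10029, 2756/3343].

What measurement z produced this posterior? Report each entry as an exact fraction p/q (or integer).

z = [-3, -3]

x̄ = F·x = [-2, -6]
P̄ = F·P·Fᵀ + Q = [23 0; 0 11]
S = H·P̄·Hᵀ + R = [123 168; 168 311]
K = P̄·Hᵀ·S⁻¹ = [4439/10029 -1541/3343; -1573/3343 495/3343]
x' − x̄ = [22724/10029, 22814/3343] = K·y
y = (KᵀK)⁻¹·Kᵀ·(x' − x̄) = [-23, -27]
z = y + H·x̄ = [-23, -27] + [20, 24] = [-3, -3]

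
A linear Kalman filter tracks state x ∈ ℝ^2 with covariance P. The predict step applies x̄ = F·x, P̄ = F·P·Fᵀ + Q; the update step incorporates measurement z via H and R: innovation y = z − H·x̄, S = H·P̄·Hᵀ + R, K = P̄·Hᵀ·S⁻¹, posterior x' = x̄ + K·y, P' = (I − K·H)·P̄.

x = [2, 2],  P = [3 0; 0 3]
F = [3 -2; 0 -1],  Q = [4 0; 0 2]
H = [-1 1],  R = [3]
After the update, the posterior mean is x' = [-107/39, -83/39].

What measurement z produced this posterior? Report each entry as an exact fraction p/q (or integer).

x̄ = F·x = [2, -2]
P̄ = F·P·Fᵀ + Q = [43 6; 6 5]
S = H·P̄·Hᵀ + R = [39]
K = P̄·Hᵀ·S⁻¹ = [-37/39; -1/39]
x' − x̄ = [-185/39, -5/39] = K·y
y = (KᵀK)⁻¹·Kᵀ·(x' − x̄) = [5]
z = y + H·x̄ = [5] + [-4] = [1]

z = [1]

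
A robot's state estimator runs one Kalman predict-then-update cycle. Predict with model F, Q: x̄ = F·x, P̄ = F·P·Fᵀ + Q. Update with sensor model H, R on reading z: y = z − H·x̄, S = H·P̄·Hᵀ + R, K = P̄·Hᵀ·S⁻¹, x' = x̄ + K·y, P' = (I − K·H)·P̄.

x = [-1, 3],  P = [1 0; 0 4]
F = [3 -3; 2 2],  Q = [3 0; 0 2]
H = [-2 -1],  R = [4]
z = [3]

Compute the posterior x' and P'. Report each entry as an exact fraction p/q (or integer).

x' = [-213/73, 173/73]
P' = [462/73 -768/73; -768/73 1508/73]

x̄ = F·x = [-12, 4]
P̄ = F·P·Fᵀ + Q = [48 -18; -18 22]
y = z − H·x̄ = [-17]
S = H·P̄·Hᵀ + R = [146]
K = P̄·Hᵀ·S⁻¹ = [-39/73; 7/73]
x' = x̄ + K·y = [-213/73, 173/73]
P' = (I − K·H)·P̄ = [462/73 -768/73; -768/73 1508/73]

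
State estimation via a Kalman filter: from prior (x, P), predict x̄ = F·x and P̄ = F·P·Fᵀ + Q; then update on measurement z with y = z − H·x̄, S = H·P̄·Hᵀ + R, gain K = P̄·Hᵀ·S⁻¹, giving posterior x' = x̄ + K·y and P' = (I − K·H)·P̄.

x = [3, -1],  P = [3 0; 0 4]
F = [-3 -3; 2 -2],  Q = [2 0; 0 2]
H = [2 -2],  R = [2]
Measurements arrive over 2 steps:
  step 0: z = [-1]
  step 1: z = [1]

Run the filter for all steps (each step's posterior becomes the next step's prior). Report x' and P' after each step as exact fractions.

step 0: x' = [591/167, 688/167], P' = [3893/167 3834/167; 3834/167 3858/167]
step 1: x' = [-228454/280549, -365002/280549], P' = [1248085/280549 1108770/280549; 1108770/280549 1109646/280549]

step 0: x̄ = F·x = [-6, 8]
step 0: P̄ = F·P·Fᵀ + Q = [65 6; 6 30]
step 0: y = z − H·x̄ = [27]
step 0: S = H·P̄·Hᵀ + R = [334]
step 0: K = P̄·Hᵀ·S⁻¹ = [59/167; -24/167]
step 0: x' = x̄ + K·y = [591/167, 688/167]
step 0: P' = (I − K·H)·P̄ = [3893/167 3834/167; 3834/167 3858/167]
step 1: x̄ = F·x = [-3837/167, -194/167]
step 1: P̄ = F·P·Fᵀ + Q = [139105/167 -210/167; -210/167 666/167]
step 1: y = z − H·x̄ = [7453/167]
step 1: S = H·P̄·Hᵀ + R = [561098/167]
step 1: K = P̄·Hᵀ·S⁻¹ = [139315/280549; -876/280549]
step 1: x' = x̄ + K·y = [-228454/280549, -365002/280549]
step 1: P' = (I − K·H)·P̄ = [1248085/280549 1108770/280549; 1108770/280549 1109646/280549]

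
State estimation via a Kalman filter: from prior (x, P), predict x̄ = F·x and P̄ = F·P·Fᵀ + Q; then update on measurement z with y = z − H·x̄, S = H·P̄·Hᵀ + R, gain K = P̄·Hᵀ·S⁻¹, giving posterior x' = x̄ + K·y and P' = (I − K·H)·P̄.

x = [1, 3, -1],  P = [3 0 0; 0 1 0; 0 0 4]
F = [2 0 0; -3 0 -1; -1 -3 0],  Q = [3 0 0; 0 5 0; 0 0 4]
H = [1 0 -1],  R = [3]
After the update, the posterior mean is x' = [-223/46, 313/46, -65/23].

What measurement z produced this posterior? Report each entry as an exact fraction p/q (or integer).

z = [-3]

x̄ = F·x = [2, -2, -10]
P̄ = F·P·Fᵀ + Q = [15 -18 -6; -18 36 9; -6 9 16]
S = H·P̄·Hᵀ + R = [46]
K = P̄·Hᵀ·S⁻¹ = [21/46; -27/46; -11/23]
x' − x̄ = [-315/46, 405/46, 165/23] = K·y
y = (KᵀK)⁻¹·Kᵀ·(x' − x̄) = [-15]
z = y + H·x̄ = [-15] + [12] = [-3]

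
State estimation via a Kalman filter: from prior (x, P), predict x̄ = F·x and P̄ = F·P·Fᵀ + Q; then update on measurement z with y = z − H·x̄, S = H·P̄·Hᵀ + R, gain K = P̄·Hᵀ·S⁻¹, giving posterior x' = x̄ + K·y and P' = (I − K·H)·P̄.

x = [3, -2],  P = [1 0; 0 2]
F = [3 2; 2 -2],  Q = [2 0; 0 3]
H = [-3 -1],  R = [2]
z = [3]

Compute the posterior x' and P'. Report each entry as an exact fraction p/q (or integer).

x̄ = F·x = [5, 10]
P̄ = F·P·Fᵀ + Q = [19 -2; -2 15]
y = z − H·x̄ = [28]
S = H·P̄·Hᵀ + R = [176]
K = P̄·Hᵀ·S⁻¹ = [-5/16; -9/176]
x' = x̄ + K·y = [-15/4, 377/44]
P' = (I − K·H)·P̄ = [29/16 -77/16; -77/16 2559/176]

x' = [-15/4, 377/44]
P' = [29/16 -77/16; -77/16 2559/176]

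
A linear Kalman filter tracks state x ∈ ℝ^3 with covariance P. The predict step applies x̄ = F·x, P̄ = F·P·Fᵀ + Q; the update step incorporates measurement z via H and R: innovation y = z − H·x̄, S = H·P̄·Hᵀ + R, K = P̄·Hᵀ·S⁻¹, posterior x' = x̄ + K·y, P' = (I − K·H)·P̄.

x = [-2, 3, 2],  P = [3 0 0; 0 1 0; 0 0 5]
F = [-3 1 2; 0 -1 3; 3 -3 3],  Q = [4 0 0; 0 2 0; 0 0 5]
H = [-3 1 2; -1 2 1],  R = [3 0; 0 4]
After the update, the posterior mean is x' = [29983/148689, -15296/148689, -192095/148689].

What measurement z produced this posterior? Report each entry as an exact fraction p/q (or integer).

z = [-3, -2]

x̄ = F·x = [13, 3, -9]
P̄ = F·P·Fᵀ + Q = [52 29 0; 29 48 48; 0 48 86]
S = H·P̄·Hᵀ + R = [881 461; 461 410]
K = P̄·Hᵀ·S⁻¹ = [-54836/148689 63833/148689; -29645/148689 75038/148689; 6298/148689 58922/148689]
x' − x̄ = [-1902974/148689, -461363/148689, 1146106/148689] = K·y
y = (KᵀK)⁻¹·Kᵀ·(x' − x̄) = [51, 14]
z = y + H·x̄ = [51, 14] + [-54, -16] = [-3, -2]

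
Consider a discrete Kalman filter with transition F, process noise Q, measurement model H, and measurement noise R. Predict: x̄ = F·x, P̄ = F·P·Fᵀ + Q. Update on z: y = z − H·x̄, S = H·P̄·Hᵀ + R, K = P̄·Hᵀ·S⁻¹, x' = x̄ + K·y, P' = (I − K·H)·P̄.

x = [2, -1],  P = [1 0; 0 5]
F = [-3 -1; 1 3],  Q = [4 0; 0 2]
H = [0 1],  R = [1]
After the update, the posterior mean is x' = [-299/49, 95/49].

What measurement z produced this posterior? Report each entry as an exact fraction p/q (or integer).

x̄ = F·x = [-5, -1]
P̄ = F·P·Fᵀ + Q = [18 -18; -18 48]
S = H·P̄·Hᵀ + R = [49]
K = P̄·Hᵀ·S⁻¹ = [-18/49; 48/49]
x' − x̄ = [-54/49, 144/49] = K·y
y = (KᵀK)⁻¹·Kᵀ·(x' − x̄) = [3]
z = y + H·x̄ = [3] + [-1] = [2]

z = [2]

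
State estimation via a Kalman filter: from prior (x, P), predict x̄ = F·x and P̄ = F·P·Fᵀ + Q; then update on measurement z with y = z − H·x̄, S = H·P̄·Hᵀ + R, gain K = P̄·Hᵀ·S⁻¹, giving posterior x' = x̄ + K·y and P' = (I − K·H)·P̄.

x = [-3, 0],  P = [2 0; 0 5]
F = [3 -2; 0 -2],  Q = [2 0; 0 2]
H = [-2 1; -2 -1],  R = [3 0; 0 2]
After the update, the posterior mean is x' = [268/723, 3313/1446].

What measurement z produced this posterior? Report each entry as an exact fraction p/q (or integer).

z = [1, -3]

x̄ = F·x = [-9, 0]
P̄ = F·P·Fᵀ + Q = [40 20; 20 22]
S = H·P̄·Hᵀ + R = [105 138; 138 264]
K = P̄·Hᵀ·S⁻¹ = [-170/723 -185/723; 317/723 -671/1446]
x' − x̄ = [6775/723, 3313/1446] = K·y
y = (KᵀK)⁻¹·Kᵀ·(x' − x̄) = [-17, -21]
z = y + H·x̄ = [-17, -21] + [18, 18] = [1, -3]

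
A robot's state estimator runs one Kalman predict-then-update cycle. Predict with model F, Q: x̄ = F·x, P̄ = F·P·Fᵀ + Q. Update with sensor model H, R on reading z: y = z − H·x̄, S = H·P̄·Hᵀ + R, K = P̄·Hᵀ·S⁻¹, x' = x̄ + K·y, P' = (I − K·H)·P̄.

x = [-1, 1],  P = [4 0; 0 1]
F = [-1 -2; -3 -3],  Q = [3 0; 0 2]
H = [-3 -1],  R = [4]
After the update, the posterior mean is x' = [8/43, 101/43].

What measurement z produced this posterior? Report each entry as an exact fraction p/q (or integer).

x̄ = F·x = [-1, 0]
P̄ = F·P·Fᵀ + Q = [11 18; 18 47]
S = H·P̄·Hᵀ + R = [258]
K = P̄·Hᵀ·S⁻¹ = [-17/86; -101/258]
x' − x̄ = [51/43, 101/43] = K·y
y = (KᵀK)⁻¹·Kᵀ·(x' − x̄) = [-6]
z = y + H·x̄ = [-6] + [3] = [-3]

z = [-3]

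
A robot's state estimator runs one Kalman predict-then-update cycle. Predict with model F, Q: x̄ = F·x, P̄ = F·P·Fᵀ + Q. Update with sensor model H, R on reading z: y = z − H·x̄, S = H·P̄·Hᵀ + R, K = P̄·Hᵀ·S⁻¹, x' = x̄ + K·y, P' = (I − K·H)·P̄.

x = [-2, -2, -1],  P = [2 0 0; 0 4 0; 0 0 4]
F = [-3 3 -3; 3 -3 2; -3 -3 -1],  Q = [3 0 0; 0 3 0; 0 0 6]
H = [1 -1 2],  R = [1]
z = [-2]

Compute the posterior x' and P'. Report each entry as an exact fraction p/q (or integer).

x' = [-3702/515, 3293/515, 2999/515]
P' = [22614/515 -19341/515 -20898/515; -19341/515 20434/515 19822/515; -20898/515 19822/515 20416/515]

x̄ = F·x = [3, -2, 13]
P̄ = F·P·Fᵀ + Q = [93 -78 -6; -78 73 10; -6 10 64]
y = z − H·x̄ = [-33]
S = H·P̄·Hᵀ + R = [515]
K = P̄·Hᵀ·S⁻¹ = [159/515; -131/515; 112/515]
x' = x̄ + K·y = [-3702/515, 3293/515, 2999/515]
P' = (I − K·H)·P̄ = [22614/515 -19341/515 -20898/515; -19341/515 20434/515 19822/515; -20898/515 19822/515 20416/515]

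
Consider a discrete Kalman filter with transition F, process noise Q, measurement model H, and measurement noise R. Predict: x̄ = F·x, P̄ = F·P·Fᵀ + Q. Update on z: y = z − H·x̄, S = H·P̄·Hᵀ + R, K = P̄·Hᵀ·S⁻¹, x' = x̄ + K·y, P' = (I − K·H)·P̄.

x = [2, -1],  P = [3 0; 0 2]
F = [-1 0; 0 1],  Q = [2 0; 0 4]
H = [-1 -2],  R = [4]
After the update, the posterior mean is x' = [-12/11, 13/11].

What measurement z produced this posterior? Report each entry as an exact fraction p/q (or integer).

x̄ = F·x = [-2, -1]
P̄ = F·P·Fᵀ + Q = [5 0; 0 6]
S = H·P̄·Hᵀ + R = [33]
K = P̄·Hᵀ·S⁻¹ = [-5/33; -4/11]
x' − x̄ = [10/11, 24/11] = K·y
y = (KᵀK)⁻¹·Kᵀ·(x' − x̄) = [-6]
z = y + H·x̄ = [-6] + [4] = [-2]

z = [-2]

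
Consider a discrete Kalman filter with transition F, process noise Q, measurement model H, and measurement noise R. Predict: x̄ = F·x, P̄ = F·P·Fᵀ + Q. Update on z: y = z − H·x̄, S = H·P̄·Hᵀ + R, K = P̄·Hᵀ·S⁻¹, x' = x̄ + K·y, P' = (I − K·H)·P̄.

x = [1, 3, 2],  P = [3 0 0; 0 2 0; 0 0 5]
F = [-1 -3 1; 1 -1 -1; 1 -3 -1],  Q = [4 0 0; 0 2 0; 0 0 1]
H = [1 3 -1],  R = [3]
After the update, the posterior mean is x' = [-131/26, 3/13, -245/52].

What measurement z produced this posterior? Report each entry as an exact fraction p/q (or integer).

z = [1]

x̄ = F·x = [-8, -4, -10]
P̄ = F·P·Fᵀ + Q = [30 -2 10; -2 12 14; 10 14 27]
S = H·P̄·Hᵀ + R = [52]
K = P̄·Hᵀ·S⁻¹ = [7/26; 5/13; 25/52]
x' − x̄ = [77/26, 55/13, 275/52] = K·y
y = (KᵀK)⁻¹·Kᵀ·(x' − x̄) = [11]
z = y + H·x̄ = [11] + [-10] = [1]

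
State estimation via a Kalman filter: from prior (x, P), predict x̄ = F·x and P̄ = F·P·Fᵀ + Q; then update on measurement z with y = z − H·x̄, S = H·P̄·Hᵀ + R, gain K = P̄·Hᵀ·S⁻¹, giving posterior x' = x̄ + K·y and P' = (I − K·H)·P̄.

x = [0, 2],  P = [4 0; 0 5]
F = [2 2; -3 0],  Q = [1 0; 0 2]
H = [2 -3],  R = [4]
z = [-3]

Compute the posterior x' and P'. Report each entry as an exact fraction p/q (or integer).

x̄ = F·x = [4, 0]
P̄ = F·P·Fᵀ + Q = [37 -24; -24 38]
y = z − H·x̄ = [-11]
S = H·P̄·Hᵀ + R = [782]
K = P̄·Hᵀ·S⁻¹ = [73/391; -81/391]
x' = x̄ + K·y = [761/391, 891/391]
P' = (I − K·H)·P̄ = [3809/391 2442/391; 2442/391 1736/391]

x' = [761/391, 891/391]
P' = [3809/391 2442/391; 2442/391 1736/391]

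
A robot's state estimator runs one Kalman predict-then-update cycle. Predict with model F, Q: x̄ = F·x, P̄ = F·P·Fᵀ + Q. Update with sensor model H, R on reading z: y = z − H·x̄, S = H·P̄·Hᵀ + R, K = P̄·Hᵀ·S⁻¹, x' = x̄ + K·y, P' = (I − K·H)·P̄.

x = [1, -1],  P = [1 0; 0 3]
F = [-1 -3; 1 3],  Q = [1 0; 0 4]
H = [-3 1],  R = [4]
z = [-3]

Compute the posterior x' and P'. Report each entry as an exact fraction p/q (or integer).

x' = [71/93, -70/93]
P' = [52/93 64/93; 64/93 1424/465]

x̄ = F·x = [2, -2]
P̄ = F·P·Fᵀ + Q = [29 -28; -28 32]
y = z − H·x̄ = [5]
S = H·P̄·Hᵀ + R = [465]
K = P̄·Hᵀ·S⁻¹ = [-23/93; 116/465]
x' = x̄ + K·y = [71/93, -70/93]
P' = (I − K·H)·P̄ = [52/93 64/93; 64/93 1424/465]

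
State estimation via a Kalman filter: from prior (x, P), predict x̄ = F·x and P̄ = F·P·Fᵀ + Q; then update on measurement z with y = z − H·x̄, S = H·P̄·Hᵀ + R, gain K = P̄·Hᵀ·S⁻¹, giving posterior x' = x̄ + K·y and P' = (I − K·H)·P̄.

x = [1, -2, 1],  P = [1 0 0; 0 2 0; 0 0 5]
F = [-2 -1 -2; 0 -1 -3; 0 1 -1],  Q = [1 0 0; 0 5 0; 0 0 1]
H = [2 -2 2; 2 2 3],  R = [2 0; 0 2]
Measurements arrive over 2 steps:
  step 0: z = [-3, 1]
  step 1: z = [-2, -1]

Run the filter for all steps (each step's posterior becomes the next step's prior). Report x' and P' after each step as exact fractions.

step 0: x̄ = F·x = [-2, -1, -3]
step 0: P̄ = F·P·Fᵀ + Q = [27 32 8; 32 52 13; 8 13 8]
step 0: y = z − H·x̄ = [5, 16]
step 0: S = H·P̄·Hᵀ + R = [54 2; 2 898]
step 0: K = P̄·Hᵀ·S⁻¹ = [2/19 3/19; -6493/24244 5603/24244; 657/6061 444/6061]
step 0: x' = x̄ + K·y = [20/19, 32939/24244, -7794/6061]
step 0: P' = (I − K·H)·P̄ = [75/19 15/19 -58/19; 15/19 9965/24244 -3917/6061; -58/19 -3917/6061 15242/6061]
step 1: x̄ = F·x = [-21627/24244, 60589/24244, 64115/24244]
step 1: P̄ = F·P·Fᵀ + Q = [82705/24244 -108335/24244 -58657/24244; -108335/24244 585889/24244 204275/24244; -58657/24244 204275/24244 126513/24244]
step 1: y = z − H·x̄ = [-6143/12122, -294513/24244]
step 1: S = H·P̄·Hᵀ + R = [498035/6061 -1124389/12122; -1124389/12122 4742217/24244]
step 1: K = P̄·Hᵀ·S⁻¹ = [15356083/90541117 2943491/90541117; -23118209/90541117 18973127/90541117; 4425158/90541117 14905247/90541117]
step 1: x' = x̄ + K·y = [-124306795/90541117, 7506744/90541117, 56132949/90541117]
step 1: P' = (I − K·H)·P̄ = [168754612/90541117 25714669/90541117 -127683860/90541117; 25714669/90541117 26603110/90541117 -22229768/90541117; -127683860/90541117 -22229768/90541117 109879250/90541117]

step 0: x' = [20/19, 32939/24244, -7794/6061], P' = [75/19 15/19 -58/19; 15/19 9965/24244 -3917/6061; -58/19 -3917/6061 15242/6061]
step 1: x' = [-124306795/90541117, 7506744/90541117, 56132949/90541117], P' = [168754612/90541117 25714669/90541117 -127683860/90541117; 25714669/90541117 26603110/90541117 -22229768/90541117; -127683860/90541117 -22229768/90541117 109879250/90541117]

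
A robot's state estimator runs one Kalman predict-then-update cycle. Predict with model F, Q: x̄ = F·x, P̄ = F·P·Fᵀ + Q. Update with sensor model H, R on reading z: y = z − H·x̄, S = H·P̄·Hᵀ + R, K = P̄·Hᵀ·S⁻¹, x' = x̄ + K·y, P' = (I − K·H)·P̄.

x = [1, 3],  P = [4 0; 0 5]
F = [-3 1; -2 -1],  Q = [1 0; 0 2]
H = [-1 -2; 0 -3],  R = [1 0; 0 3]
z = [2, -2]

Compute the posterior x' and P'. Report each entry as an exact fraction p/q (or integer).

x' = [-5087/2095, 721/2095]
P' = [4277/2095 -1191/2095; -1191/2095 628/2095]

x̄ = F·x = [0, -5]
P̄ = F·P·Fᵀ + Q = [42 19; 19 23]
y = z − H·x̄ = [-8, -17]
S = H·P̄·Hᵀ + R = [211 195; 195 210]
K = P̄·Hᵀ·S⁻¹ = [-379/419 1191/2095; -13/419 -628/2095]
x' = x̄ + K·y = [-5087/2095, 721/2095]
P' = (I − K·H)·P̄ = [4277/2095 -1191/2095; -1191/2095 628/2095]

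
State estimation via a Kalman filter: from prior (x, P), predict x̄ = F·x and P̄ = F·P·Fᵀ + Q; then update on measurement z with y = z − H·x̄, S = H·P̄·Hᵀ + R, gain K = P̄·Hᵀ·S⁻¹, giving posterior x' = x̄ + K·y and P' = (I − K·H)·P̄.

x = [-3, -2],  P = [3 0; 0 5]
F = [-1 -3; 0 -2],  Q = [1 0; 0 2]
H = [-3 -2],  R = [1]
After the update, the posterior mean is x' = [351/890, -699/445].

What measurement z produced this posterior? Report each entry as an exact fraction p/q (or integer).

z = [2]

x̄ = F·x = [9, 4]
P̄ = F·P·Fᵀ + Q = [49 30; 30 22]
S = H·P̄·Hᵀ + R = [890]
K = P̄·Hᵀ·S⁻¹ = [-207/890; -67/445]
x' − x̄ = [-7659/890, -2479/445] = K·y
y = (KᵀK)⁻¹·Kᵀ·(x' − x̄) = [37]
z = y + H·x̄ = [37] + [-35] = [2]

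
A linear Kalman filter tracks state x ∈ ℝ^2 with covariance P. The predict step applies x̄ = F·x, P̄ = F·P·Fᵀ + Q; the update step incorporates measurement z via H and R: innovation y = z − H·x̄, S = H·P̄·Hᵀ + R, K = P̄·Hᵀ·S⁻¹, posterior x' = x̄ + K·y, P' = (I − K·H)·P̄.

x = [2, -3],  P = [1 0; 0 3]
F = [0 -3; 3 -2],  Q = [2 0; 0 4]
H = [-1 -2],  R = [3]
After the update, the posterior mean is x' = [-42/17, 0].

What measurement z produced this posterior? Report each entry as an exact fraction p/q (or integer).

x̄ = F·x = [9, 12]
P̄ = F·P·Fᵀ + Q = [29 18; 18 25]
S = H·P̄·Hᵀ + R = [204]
K = P̄·Hᵀ·S⁻¹ = [-65/204; -1/3]
x' − x̄ = [-195/17, -12] = K·y
y = (KᵀK)⁻¹·Kᵀ·(x' − x̄) = [36]
z = y + H·x̄ = [36] + [-33] = [3]

z = [3]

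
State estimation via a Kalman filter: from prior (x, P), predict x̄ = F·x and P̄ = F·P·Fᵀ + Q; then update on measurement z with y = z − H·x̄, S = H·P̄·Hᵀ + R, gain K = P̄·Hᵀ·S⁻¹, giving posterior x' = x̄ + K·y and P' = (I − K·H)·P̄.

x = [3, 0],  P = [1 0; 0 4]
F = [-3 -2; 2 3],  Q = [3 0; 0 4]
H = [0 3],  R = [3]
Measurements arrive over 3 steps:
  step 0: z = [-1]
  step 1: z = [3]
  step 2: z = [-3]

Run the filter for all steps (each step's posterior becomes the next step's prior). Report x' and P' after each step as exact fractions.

step 0: x' = [-33/7, -2/7], P' = [1024/133 -30/133; -30/133 44/133]
step 1: x' = [4087/14125, 12624/14125], P' = [184691/14125 -6018/14125; -6018/14125 4664/14125]
step 2: x' = [7387491/2309197, -2249026/2309197], P' = [32221658/2309197 -1057896/2309197; -1057896/2309197 765024/2309197]

step 0: x̄ = F·x = [-9, 6]
step 0: P̄ = F·P·Fᵀ + Q = [28 -30; -30 44]
step 0: y = z − H·x̄ = [-19]
step 0: S = H·P̄·Hᵀ + R = [399]
step 0: K = P̄·Hᵀ·S⁻¹ = [-30/133; 44/133]
step 0: x' = x̄ + K·y = [-33/7, -2/7]
step 0: P' = (I − K·H)·P̄ = [1024/133 -30/133; -30/133 44/133]
step 1: x̄ = F·x = [103/7, -72/7]
step 1: P̄ = F·P·Fᵀ + Q = [9431/133 -6018/133; -6018/133 4664/133]
step 1: y = z − H·x̄ = [237/7]
step 1: S = H·P̄·Hᵀ + R = [42375/133]
step 1: K = P̄·Hᵀ·S⁻¹ = [-6018/14125; 4664/14125]
step 1: x' = x̄ + K·y = [4087/14125, 12624/14125]
step 1: P' = (I − K·H)·P̄ = [184691/14125 -6018/14125; -6018/14125 4664/14125]
step 2: x̄ = F·x = [-37509/14125, 46046/14125]
step 2: P̄ = F·P·Fᵀ + Q = [1651034/14125 -1057896/14125; -1057896/14125 765024/14125]
step 2: y = z − H·x̄ = [-180513/14125]
step 2: S = H·P̄·Hᵀ + R = [6927591/14125]
step 2: K = P̄·Hᵀ·S⁻¹ = [-1057896/2309197; 765024/2309197]
step 2: x' = x̄ + K·y = [7387491/2309197, -2249026/2309197]
step 2: P' = (I − K·H)·P̄ = [32221658/2309197 -1057896/2309197; -1057896/2309197 765024/2309197]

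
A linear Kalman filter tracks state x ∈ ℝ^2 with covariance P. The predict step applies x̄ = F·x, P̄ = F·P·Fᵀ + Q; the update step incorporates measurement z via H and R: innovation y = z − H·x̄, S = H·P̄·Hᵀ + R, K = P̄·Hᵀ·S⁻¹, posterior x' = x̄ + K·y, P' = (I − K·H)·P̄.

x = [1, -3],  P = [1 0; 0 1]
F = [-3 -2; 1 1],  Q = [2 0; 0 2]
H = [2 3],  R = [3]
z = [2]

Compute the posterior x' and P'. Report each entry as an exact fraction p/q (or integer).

x̄ = F·x = [3, -2]
P̄ = F·P·Fᵀ + Q = [15 -5; -5 4]
y = z − H·x̄ = [2]
S = H·P̄·Hᵀ + R = [39]
K = P̄·Hᵀ·S⁻¹ = [5/13; 2/39]
x' = x̄ + K·y = [49/13, -74/39]
P' = (I − K·H)·P̄ = [120/13 -75/13; -75/13 152/39]

x' = [49/13, -74/39]
P' = [120/13 -75/13; -75/13 152/39]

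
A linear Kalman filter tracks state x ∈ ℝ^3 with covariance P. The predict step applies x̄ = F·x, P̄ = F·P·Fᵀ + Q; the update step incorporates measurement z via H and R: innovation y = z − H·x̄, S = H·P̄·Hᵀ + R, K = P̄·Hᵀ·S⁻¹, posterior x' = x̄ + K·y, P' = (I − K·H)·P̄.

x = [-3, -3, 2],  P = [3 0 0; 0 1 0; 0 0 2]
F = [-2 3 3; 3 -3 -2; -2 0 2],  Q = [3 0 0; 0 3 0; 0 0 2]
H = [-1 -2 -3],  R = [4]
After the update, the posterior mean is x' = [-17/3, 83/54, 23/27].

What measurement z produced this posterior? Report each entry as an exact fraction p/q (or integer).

x̄ = F·x = [3, -4, 10]
P̄ = F·P·Fᵀ + Q = [42 -39 24; -39 47 -26; 24 -26 22]
S = H·P̄·Hᵀ + R = [108]
K = P̄·Hᵀ·S⁻¹ = [-1/3; 23/108; -19/54]
x' − x̄ = [-26/3, 299/54, -247/27] = K·y
y = (KᵀK)⁻¹·Kᵀ·(x' − x̄) = [26]
z = y + H·x̄ = [26] + [-25] = [1]

z = [1]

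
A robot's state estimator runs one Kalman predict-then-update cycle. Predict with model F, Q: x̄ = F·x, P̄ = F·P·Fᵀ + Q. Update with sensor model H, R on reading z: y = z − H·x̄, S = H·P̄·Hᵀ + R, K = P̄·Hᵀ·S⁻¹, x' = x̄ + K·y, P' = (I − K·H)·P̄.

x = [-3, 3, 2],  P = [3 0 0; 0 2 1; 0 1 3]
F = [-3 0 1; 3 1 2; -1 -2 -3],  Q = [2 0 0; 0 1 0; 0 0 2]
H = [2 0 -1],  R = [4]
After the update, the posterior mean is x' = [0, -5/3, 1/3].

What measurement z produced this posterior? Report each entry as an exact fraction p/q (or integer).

x̄ = F·x = [11, -2, -9]
P̄ = F·P·Fᵀ + Q = [32 -20 -2; -20 46 -38; -2 -38 52]
S = H·P̄·Hᵀ + R = [192]
K = P̄·Hᵀ·S⁻¹ = [11/32; -1/96; -7/24]
x' − x̄ = [-11, 1/3, 28/3] = K·y
y = (KᵀK)⁻¹·Kᵀ·(x' − x̄) = [-32]
z = y + H·x̄ = [-32] + [31] = [-1]

z = [-1]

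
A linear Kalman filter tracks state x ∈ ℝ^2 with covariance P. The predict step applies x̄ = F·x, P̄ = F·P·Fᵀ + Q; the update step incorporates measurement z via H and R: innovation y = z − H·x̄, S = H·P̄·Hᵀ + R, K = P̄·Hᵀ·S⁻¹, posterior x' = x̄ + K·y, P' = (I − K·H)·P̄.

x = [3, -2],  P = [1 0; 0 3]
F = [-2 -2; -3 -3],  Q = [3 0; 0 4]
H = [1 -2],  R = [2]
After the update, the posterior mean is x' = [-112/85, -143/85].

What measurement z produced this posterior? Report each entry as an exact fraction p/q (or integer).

z = [2]

x̄ = F·x = [-2, -3]
P̄ = F·P·Fᵀ + Q = [19 24; 24 40]
S = H·P̄·Hᵀ + R = [85]
K = P̄·Hᵀ·S⁻¹ = [-29/85; -56/85]
x' − x̄ = [58/85, 112/85] = K·y
y = (KᵀK)⁻¹·Kᵀ·(x' − x̄) = [-2]
z = y + H·x̄ = [-2] + [4] = [2]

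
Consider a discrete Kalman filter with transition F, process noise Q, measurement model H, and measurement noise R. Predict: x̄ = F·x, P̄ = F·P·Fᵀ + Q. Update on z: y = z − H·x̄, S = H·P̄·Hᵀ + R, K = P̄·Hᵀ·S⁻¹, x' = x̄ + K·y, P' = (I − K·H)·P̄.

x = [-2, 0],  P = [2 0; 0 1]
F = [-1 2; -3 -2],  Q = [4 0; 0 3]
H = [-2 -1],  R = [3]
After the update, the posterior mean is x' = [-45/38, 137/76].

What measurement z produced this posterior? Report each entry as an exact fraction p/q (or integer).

x̄ = F·x = [2, 6]
P̄ = F·P·Fᵀ + Q = [10 2; 2 25]
S = H·P̄·Hᵀ + R = [76]
K = P̄·Hᵀ·S⁻¹ = [-11/38; -29/76]
x' − x̄ = [-121/38, -319/76] = K·y
y = (KᵀK)⁻¹·Kᵀ·(x' − x̄) = [11]
z = y + H·x̄ = [11] + [-10] = [1]

z = [1]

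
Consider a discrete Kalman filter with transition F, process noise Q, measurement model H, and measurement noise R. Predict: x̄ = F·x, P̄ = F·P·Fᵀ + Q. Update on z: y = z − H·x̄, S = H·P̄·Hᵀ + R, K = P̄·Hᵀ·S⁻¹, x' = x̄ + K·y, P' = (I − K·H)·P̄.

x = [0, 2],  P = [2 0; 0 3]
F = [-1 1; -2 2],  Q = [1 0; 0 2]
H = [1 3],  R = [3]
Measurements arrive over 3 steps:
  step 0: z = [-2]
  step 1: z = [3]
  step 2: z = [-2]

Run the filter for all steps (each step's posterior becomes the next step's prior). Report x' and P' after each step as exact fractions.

step 0: x̄ = F·x = [2, 4]
step 0: P̄ = F·P·Fᵀ + Q = [6 10; 10 22]
step 0: y = z − H·x̄ = [-16]
step 0: S = H·P̄·Hᵀ + R = [267]
step 0: K = P̄·Hᵀ·S⁻¹ = [12/89; 76/267]
step 0: x' = x̄ + K·y = [-14/89, -148/267]
step 0: P' = (I − K·H)·P̄ = [102/89 -22/89; -22/89 98/267]
step 1: x̄ = F·x = [-106/267, -212/267]
step 1: P̄ = F·P·Fᵀ + Q = [803/267 1072/267; 1072/267 2678/267]
step 1: y = z − H·x̄ = [1543/267]
step 1: S = H·P̄·Hᵀ + R = [32138/267]
step 1: K = P̄·Hᵀ·S⁻¹ = [4019/32138; 4553/16069]
step 1: x' = x̄ + K·y = [10467/32138, 13553/16069]
step 1: P' = (I − K·H)·P̄ = [36159/32138 -4017/16069; -4017/16069 5892/16069]
step 2: x̄ = F·x = [16639/32138, 16639/16069]
step 2: P̄ = F·P·Fᵀ + Q = [96149/32138 64011/16069; 64011/16069 160160/16069]
step 2: y = z − H·x̄ = [-180749/32138]
step 2: S = H·P̄·Hᵀ + R = [3843575/32138]
step 2: K = P̄·Hᵀ·S⁻¹ = [96043/768715; 1088982/3843575]
step 2: x' = x̄ + K·y = [-142169/768715, -2144686/3843575]
step 2: P' = (I − K·H)·P̄ = [172941/153743 -192192/768715; -192192/768715 1409302/3843575]

step 0: x' = [-14/89, -148/267], P' = [102/89 -22/89; -22/89 98/267]
step 1: x' = [10467/32138, 13553/16069], P' = [36159/32138 -4017/16069; -4017/16069 5892/16069]
step 2: x' = [-142169/768715, -2144686/3843575], P' = [172941/153743 -192192/768715; -192192/768715 1409302/3843575]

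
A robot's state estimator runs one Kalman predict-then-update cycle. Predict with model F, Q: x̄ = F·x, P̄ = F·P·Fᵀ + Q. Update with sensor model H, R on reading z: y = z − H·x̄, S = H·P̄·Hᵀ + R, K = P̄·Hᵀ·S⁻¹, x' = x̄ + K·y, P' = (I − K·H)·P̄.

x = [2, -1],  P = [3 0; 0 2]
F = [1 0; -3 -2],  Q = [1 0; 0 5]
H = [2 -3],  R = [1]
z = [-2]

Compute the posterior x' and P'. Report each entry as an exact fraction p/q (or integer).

x' = [68/97, 544/485]
P' = [143/97 93/97; 93/97 356/485]

x̄ = F·x = [2, -4]
P̄ = F·P·Fᵀ + Q = [4 -9; -9 40]
y = z − H·x̄ = [-18]
S = H·P̄·Hᵀ + R = [485]
K = P̄·Hᵀ·S⁻¹ = [7/97; -138/485]
x' = x̄ + K·y = [68/97, 544/485]
P' = (I − K·H)·P̄ = [143/97 93/97; 93/97 356/485]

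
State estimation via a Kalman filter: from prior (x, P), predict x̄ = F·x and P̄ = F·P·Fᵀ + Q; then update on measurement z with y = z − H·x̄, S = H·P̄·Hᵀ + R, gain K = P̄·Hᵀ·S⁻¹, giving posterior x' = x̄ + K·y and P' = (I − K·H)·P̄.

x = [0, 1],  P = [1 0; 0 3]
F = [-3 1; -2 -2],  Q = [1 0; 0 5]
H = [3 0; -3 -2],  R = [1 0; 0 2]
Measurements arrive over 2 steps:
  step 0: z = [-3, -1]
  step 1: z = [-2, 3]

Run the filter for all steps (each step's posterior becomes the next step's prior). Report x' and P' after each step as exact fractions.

step 0: x̄ = F·x = [1, -2]
step 0: P̄ = F·P·Fᵀ + Q = [13 0; 0 21]
step 0: y = z − H·x̄ = [-6, -2]
step 0: S = H·P̄·Hᵀ + R = [118 -117; -117 203]
step 0: K = P̄·Hᵀ·S⁻¹ = [3354/10265 -39/10265; -4914/10265 -4956/10265]
step 0: x' = x̄ + K·y = [-9781/10265, 18866/10265]
step 0: P' = (I − K·H)·P̄ = [1118/10265 -1638/10265; -1638/10265 7413/10265]
step 1: x̄ = F·x = [48209/10265, -3634/2053]
step 1: P̄ = F·P·Fᵀ + Q = [37568/10265 -2934/2053; -2934/2053 14469/2053]
step 1: y = z − H·x̄ = [-165157/10265, 139082/10265]
step 1: S = H·P̄·Hᵀ + R = [348377/10265 -250092/10265; -250092/10265 471982/10265]
step 1: K = P̄·Hᵀ·S⁻¹ = [1575528/4962575 -41682/4962575; -2238246/4962575 -2244576/4962575]
step 1: x' = x̄ + K·y = [-2607493/4962575, -3184424/4962575]
step 1: P' = (I − K·H)·P̄ = [525176/4962575 -746082/4962575; -746082/4962575 3363699/4962575]

step 0: x' = [-9781/10265, 18866/10265], P' = [1118/10265 -1638/10265; -1638/10265 7413/10265]
step 1: x' = [-2607493/4962575, -3184424/4962575], P' = [525176/4962575 -746082/4962575; -746082/4962575 3363699/4962575]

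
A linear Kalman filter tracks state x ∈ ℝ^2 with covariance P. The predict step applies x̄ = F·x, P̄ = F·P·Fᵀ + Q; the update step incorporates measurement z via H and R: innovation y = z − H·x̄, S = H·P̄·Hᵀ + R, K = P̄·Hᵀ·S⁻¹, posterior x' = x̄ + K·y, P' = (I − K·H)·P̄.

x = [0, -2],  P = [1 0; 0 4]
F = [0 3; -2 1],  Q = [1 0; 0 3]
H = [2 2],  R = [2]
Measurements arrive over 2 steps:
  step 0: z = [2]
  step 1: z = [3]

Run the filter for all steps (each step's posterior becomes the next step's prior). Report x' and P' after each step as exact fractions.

step 0: x' = [12/145, 124/145], P' = [563/145 -514/145; -514/145 537/145]
step 1: x' = [67231/39441, -2605/13147], P' = [63472/39441 -17933/13147; -17933/13147 21258/13147]

step 0: x̄ = F·x = [-6, -2]
step 0: P̄ = F·P·Fᵀ + Q = [37 12; 12 11]
step 0: y = z − H·x̄ = [18]
step 0: S = H·P̄·Hᵀ + R = [290]
step 0: K = P̄·Hᵀ·S⁻¹ = [49/145; 23/145]
step 0: x' = x̄ + K·y = [12/145, 124/145]
step 0: P' = (I − K·H)·P̄ = [563/145 -514/145; -514/145 537/145]
step 1: x̄ = F·x = [372/145, 20/29]
step 1: P̄ = F·P·Fᵀ + Q = [4978/145 939/29; 939/29 1056/29]
step 1: y = z − H·x̄ = [-509/145]
step 1: S = H·P̄·Hᵀ + R = [78882/145]
step 1: K = P̄·Hᵀ·S⁻¹ = [9673/39441; 3325/13147]
step 1: x' = x̄ + K·y = [67231/39441, -2605/13147]
step 1: P' = (I − K·H)·P̄ = [63472/39441 -17933/13147; -17933/13147 21258/13147]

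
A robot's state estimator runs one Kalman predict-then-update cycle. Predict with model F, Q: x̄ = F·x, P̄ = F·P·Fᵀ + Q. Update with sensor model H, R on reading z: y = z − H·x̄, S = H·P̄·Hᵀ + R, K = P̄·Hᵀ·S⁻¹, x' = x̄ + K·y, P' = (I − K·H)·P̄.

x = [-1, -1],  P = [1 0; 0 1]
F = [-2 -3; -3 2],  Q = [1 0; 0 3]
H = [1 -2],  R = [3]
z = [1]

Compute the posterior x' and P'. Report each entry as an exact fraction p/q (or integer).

x' = [377/81, 145/81]
P' = [938/81 448/81; 448/81 272/81]

x̄ = F·x = [5, 1]
P̄ = F·P·Fᵀ + Q = [14 0; 0 16]
y = z − H·x̄ = [-2]
S = H·P̄·Hᵀ + R = [81]
K = P̄·Hᵀ·S⁻¹ = [14/81; -32/81]
x' = x̄ + K·y = [377/81, 145/81]
P' = (I − K·H)·P̄ = [938/81 448/81; 448/81 272/81]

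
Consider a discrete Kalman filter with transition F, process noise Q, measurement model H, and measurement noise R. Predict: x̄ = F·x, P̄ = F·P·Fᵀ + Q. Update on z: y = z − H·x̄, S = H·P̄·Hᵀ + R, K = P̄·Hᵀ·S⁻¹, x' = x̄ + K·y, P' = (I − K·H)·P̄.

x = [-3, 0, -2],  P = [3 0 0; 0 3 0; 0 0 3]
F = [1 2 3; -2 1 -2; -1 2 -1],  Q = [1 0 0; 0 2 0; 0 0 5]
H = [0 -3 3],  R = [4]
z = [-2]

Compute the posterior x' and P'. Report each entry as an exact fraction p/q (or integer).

x̄ = F·x = [-9, 10, 5]
P̄ = F·P·Fᵀ + Q = [43 -18 0; -18 29 18; 0 18 23]
y = z − H·x̄ = [13]
S = H·P̄·Hᵀ + R = [148]
K = P̄·Hᵀ·S⁻¹ = [27/74; -33/148; 15/148]
x' = x̄ + K·y = [-315/74, 1051/148, 935/148]
P' = (I − K·H)·P̄ = [862/37 -441/74 -405/74; -441/74 3203/148 3159/148; -405/74 3159/148 3179/148]

x' = [-315/74, 1051/148, 935/148]
P' = [862/37 -441/74 -405/74; -441/74 3203/148 3159/148; -405/74 3159/148 3179/148]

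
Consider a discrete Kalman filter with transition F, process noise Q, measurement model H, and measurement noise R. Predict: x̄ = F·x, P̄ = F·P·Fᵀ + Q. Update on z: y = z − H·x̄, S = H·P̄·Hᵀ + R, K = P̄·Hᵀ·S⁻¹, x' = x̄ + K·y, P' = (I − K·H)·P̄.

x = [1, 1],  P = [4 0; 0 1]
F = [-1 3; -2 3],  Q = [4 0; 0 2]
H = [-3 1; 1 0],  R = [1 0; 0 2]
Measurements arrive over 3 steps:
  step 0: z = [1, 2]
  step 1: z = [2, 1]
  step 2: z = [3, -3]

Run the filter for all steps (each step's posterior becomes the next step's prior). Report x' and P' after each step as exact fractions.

step 0: x' = [94/115, 359/115], P' = [374/345 1054/345; 1054/345 3284/345]
step 1: x' = [3063/32537, 65709/32537], P' = [75817/97611 200381/97611; 200381/97611 611125/97611]
step 2: x' = [-9924957/6284554, -18655695/12569108], P' = [7114375/9426831 37464265/18853662; 37464265/18853662 228681343/37707324]

step 0: x̄ = F·x = [2, 1]
step 0: P̄ = F·P·Fᵀ + Q = [17 17; 17 27]
step 0: y = z − H·x̄ = [6, 0]
step 0: S = H·P̄·Hᵀ + R = [79 -34; -34 19]
step 0: K = P̄·Hᵀ·S⁻¹ = [-68/345 187/345; 122/345 527/345]
step 0: x' = x̄ + K·y = [94/115, 359/115]
step 0: P' = (I − K·H)·P̄ = [374/345 1054/345; 1054/345 3284/345]
step 1: x̄ = F·x = [983/115, 889/115]
step 1: P̄ = F·P·Fᵀ + Q = [24986/345 20818/345; 20818/345 19094/345]
step 1: y = z − H·x̄ = [458/23, -868/115]
step 1: S = H·P̄·Hᵀ + R = [23881/69 -10828/69; -10828/69 25676/345]
step 1: K = P̄·Hᵀ·S⁻¹ = [-27070/97611 75817/195222; 9982/97611 200381/195222]
step 1: x' = x̄ + K·y = [3063/32537, 65709/32537]
step 1: P' = (I − K·H)·P̄ = [75817/97611 200381/97611; 200381/97611 611125/97611]
step 2: x̄ = F·x = [194064/32537, 191001/32537]
step 2: P̄ = F·P·Fᵀ + Q = [4764100/97611 3848330/97611; 3848330/97611 3594043/97611]
step 2: y = z − H·x̄ = [488802/32537, -291675/32537]
step 2: S = H·P̄·Hᵀ + R = [23478574/97611 -10443970/97611; -10443970/97611 4959322/97611]
step 2: K = P̄·Hᵀ·S⁻¹ = [-5221985/18853662 7114375/18853662; 3895753/37707324 37464265/37707324]
step 2: x' = x̄ + K·y = [-9924957/6284554, -18655695/12569108]
step 2: P' = (I − K·H)·P̄ = [7114375/9426831 37464265/18853662; 37464265/18853662 228681343/37707324]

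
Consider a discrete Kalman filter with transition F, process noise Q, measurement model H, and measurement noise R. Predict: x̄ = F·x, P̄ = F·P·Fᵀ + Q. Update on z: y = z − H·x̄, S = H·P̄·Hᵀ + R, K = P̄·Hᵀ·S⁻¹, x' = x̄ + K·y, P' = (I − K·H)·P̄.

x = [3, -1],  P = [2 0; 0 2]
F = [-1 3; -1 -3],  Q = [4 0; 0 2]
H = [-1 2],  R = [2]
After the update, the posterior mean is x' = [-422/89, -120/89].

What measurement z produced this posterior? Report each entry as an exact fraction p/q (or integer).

z = [2]

x̄ = F·x = [-6, 0]
P̄ = F·P·Fᵀ + Q = [24 -16; -16 22]
S = H·P̄·Hᵀ + R = [178]
K = P̄·Hᵀ·S⁻¹ = [-28/89; 30/89]
x' − x̄ = [112/89, -120/89] = K·y
y = (KᵀK)⁻¹·Kᵀ·(x' − x̄) = [-4]
z = y + H·x̄ = [-4] + [6] = [2]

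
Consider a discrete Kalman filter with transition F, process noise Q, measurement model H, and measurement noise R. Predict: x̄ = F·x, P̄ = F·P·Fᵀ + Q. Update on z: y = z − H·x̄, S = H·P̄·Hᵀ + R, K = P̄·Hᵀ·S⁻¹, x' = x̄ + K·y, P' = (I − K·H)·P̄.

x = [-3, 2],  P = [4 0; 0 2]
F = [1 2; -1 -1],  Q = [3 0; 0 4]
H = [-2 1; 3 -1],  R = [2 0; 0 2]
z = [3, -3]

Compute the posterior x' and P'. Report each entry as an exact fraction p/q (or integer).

x̄ = F·x = [1, 1]
P̄ = F·P·Fᵀ + Q = [15 -8; -8 10]
y = z − H·x̄ = [4, -5]
S = H·P̄·Hᵀ + R = [104 -140; -140 195]
K = P̄·Hᵀ·S⁻¹ = [1/68 24/85; 31/68 13/85]
x' = x̄ + K·y = [-6/17, 35/17]
P' = (I − K·H)·P̄ = [101/170 207/170; 207/170 569/170]

x' = [-6/17, 35/17]
P' = [101/170 207/170; 207/170 569/170]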